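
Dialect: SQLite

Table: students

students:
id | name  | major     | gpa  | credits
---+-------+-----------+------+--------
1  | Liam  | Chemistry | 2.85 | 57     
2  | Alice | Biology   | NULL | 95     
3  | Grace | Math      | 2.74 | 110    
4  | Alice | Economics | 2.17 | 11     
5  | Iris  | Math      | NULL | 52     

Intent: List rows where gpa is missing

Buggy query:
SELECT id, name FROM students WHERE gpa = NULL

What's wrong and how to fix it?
Bug: Comparing to NULL with '=' never matches; NULL = NULL is unknown, not true

Fix: Replace '= NULL' with 'IS NULL'

Corrected query:
SELECT id, name FROM students WHERE gpa IS NULL

Result:
id | name 
---+------
2  | Alice
5  | Iris 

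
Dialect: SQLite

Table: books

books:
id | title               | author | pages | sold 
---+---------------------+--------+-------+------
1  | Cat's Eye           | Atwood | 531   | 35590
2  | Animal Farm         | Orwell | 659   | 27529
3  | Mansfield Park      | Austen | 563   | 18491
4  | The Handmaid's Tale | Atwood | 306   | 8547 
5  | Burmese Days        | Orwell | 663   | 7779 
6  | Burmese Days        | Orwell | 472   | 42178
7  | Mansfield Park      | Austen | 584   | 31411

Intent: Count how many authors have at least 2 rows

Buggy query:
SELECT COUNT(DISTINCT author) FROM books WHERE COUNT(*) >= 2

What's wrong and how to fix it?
Bug: COUNT(*) cannot appear in WHERE; the per-group count doesn't exist yet

Fix: Use a subquery that GROUPs and filters with HAVING, then count its rows

Corrected query:
SELECT COUNT(*) FROM (SELECT author FROM books GROUP BY author HAVING COUNT(*) >= 2)

Result:
COUNT(*)
--------
3       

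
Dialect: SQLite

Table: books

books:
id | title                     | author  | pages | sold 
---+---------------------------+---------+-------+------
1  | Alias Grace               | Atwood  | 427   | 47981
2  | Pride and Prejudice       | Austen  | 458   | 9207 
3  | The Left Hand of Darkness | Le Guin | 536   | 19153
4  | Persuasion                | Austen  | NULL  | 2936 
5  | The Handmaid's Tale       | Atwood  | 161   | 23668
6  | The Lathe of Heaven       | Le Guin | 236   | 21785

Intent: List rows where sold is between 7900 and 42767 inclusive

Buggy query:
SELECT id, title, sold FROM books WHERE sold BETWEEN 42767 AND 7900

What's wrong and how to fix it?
Bug: The bounds are reversed; BETWEEN a AND b requires a <= b to match anything

Fix: Write BETWEEN 7900 AND 42767

Corrected query:
SELECT id, title, sold FROM books WHERE sold BETWEEN 7900 AND 42767

Result:
id | title                     | sold 
---+---------------------------+------
2  | Pride and Prejudice       | 9207 
3  | The Left Hand of Darkness | 19153
5  | The Handmaid's Tale       | 23668
6  | The Lathe of Heaven       | 21785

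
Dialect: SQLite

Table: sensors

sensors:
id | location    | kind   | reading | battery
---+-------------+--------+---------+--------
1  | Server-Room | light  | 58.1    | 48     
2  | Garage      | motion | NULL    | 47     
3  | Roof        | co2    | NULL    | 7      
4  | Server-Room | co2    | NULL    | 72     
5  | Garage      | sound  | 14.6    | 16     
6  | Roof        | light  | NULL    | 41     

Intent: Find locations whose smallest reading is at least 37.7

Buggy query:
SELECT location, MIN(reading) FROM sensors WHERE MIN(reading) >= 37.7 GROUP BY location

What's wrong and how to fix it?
Bug: MIN() in WHERE is a misuse of aggregate

Fix: Replace WHERE with HAVING after the GROUP BY

Corrected query:
SELECT location, MIN(reading) FROM sensors GROUP BY location HAVING MIN(reading) >= 37.7

Result:
location    | MIN(reading)
------------+-------------
Server-Room | 58.1        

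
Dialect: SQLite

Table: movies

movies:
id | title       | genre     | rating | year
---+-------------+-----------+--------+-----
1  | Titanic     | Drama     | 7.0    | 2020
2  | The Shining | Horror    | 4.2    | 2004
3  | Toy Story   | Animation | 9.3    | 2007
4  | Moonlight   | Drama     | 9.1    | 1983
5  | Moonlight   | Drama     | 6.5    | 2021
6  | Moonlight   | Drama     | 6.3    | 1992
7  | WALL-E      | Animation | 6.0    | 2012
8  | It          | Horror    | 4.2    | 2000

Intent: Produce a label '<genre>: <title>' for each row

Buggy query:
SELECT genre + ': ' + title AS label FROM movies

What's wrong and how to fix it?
Bug: '+' is numeric addition; on text columns SQLite converts them to 0 instead of concatenating

Fix: Use the || operator for string concatenation

Corrected query:
SELECT genre || ': ' || title AS label FROM movies

Result:
label               
--------------------
Drama: Titanic      
Horror: The Shining 
Animation: Toy Story
Drama: Moonlight    
Drama: Moonlight    
Drama: Moonlight    
Animation: WALL-E   
Horror: It          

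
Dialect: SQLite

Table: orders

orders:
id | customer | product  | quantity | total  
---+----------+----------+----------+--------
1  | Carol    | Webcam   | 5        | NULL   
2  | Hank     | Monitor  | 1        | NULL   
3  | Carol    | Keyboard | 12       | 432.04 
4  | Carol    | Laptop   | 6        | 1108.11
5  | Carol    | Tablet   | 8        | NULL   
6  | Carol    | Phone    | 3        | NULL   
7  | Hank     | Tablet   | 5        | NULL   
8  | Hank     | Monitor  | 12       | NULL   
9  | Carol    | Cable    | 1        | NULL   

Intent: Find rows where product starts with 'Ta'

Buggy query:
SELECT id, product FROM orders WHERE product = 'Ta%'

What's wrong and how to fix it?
Bug: Wildcards only work with LIKE; '=' treats '%' as a literal character

Fix: Use LIKE for wildcard pattern matching

Corrected query:
SELECT id, product FROM orders WHERE product LIKE 'Ta%'

Result:
id | product
---+--------
5  | Tablet 
7  | Tablet 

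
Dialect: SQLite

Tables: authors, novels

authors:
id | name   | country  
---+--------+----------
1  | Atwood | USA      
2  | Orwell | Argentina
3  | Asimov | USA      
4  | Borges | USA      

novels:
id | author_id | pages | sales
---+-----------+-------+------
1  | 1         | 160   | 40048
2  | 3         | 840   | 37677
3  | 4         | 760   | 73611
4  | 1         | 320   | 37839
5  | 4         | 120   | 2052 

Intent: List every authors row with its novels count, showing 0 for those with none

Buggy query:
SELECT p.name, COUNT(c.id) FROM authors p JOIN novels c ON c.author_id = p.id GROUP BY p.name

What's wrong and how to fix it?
Bug: INNER JOIN drops authors rows that have no matching novels rows

Fix: Switch to LEFT JOIN to retain unmatched parent rows

Corrected query:
SELECT p.name, COUNT(c.id) FROM authors p LEFT JOIN novels c ON c.author_id = p.id GROUP BY p.name

Result:
name   | COUNT(c.id)
-------+------------
Asimov | 1          
Atwood | 2          
Borges | 2          
Orwell | 0          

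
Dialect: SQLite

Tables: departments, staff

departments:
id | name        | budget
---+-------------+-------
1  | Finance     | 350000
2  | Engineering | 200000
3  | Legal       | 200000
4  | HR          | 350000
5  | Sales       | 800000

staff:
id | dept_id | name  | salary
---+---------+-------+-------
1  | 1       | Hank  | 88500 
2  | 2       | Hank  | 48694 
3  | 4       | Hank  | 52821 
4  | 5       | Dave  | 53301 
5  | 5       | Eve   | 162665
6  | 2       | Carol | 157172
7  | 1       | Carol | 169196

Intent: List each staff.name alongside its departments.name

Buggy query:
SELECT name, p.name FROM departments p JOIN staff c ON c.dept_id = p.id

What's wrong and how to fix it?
Bug: 'name' exists in both joined tables, so the database can't tell which one is meant

Fix: Prefix ambiguous columns with the table alias

Corrected query:
SELECT c.name, p.name FROM departments p JOIN staff c ON c.dept_id = p.id

Result:
name  | name       
------+------------
Hank  | Finance    
Hank  | Engineering
Hank  | HR         
Dave  | Sales      
Eve   | Sales      
Carol | Engineering
Carol | Finance    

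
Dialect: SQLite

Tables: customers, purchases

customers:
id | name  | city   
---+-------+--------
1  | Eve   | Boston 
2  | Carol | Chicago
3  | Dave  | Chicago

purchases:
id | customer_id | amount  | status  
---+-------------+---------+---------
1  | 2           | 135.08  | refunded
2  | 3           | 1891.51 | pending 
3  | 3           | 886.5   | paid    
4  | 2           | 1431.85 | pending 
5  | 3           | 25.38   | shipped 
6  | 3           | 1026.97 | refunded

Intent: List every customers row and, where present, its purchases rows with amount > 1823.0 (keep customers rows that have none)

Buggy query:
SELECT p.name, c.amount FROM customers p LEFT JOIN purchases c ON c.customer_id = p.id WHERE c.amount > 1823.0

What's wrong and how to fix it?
Bug: A WHERE condition on the right-hand table after LEFT JOIN drops unmatched parents

Fix: Put 'c.amount > 1823.0' in the JOIN's ON clause instead of WHERE

Corrected query:
SELECT p.name, c.amount FROM customers p LEFT JOIN purchases c ON c.customer_id = p.id AND c.amount > 1823.0

Result:
name  | amount 
------+--------
Eve   | NULL   
Carol | NULL   
Dave  | 1891.51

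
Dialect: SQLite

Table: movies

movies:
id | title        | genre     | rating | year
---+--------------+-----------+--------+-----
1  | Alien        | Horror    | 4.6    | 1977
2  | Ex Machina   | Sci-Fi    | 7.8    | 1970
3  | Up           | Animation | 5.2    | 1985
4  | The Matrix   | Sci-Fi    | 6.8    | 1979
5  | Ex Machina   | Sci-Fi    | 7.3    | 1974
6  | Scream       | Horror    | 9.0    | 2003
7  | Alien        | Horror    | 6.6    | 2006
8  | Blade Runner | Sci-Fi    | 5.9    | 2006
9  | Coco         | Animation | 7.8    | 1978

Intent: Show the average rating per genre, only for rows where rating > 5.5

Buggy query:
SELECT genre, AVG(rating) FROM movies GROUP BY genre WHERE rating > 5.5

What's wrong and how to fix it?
Bug: Row-level WHERE must come before GROUP BY in the clause order

Fix: Place WHERE between FROM and GROUP BY

Corrected query:
SELECT genre, AVG(rating) FROM movies WHERE rating > 5.5 GROUP BY genre

Result:
genre     | AVG(rating)
----------+------------
Animation | 7.8        
Horror    | 7.8        
Sci-Fi    | 6.95       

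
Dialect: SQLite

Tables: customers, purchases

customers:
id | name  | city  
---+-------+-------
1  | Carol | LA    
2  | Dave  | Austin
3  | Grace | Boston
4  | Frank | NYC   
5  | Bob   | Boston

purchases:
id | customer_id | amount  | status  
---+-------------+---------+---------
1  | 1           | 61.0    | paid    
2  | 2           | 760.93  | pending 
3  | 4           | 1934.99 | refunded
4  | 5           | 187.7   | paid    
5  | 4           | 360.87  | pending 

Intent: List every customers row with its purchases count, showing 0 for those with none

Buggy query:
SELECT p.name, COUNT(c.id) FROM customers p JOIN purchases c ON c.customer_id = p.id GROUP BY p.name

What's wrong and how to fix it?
Bug: An inner join excludes parents with zero children

Fix: Use LEFT JOIN so parents without children still appear (COUNT(c.id) gives 0)

Corrected query:
SELECT p.name, COUNT(c.id) FROM customers p LEFT JOIN purchases c ON c.customer_id = p.id GROUP BY p.name

Result:
name  | COUNT(c.id)
------+------------
Bob   | 1          
Carol | 1          
Dave  | 1          
Frank | 2          
Grace | 0          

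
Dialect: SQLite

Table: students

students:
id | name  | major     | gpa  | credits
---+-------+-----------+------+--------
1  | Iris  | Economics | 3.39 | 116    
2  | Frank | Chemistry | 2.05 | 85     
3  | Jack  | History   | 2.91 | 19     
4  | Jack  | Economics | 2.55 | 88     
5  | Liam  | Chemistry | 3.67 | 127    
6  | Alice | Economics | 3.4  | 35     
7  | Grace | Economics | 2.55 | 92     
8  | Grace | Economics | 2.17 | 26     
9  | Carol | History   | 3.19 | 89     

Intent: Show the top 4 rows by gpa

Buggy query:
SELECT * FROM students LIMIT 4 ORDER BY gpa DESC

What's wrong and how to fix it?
Bug: ORDER BY cannot follow LIMIT; LIMIT is the final clause

Fix: Sort with ORDER BY, then apply LIMIT

Corrected query:
SELECT * FROM students ORDER BY gpa DESC LIMIT 4

Result:
id | name  | major     | gpa  | credits
---+-------+-----------+------+--------
5  | Liam  | Chemistry | 3.67 | 127    
6  | Alice | Economics | 3.4  | 35     
1  | Iris  | Economics | 3.39 | 116    
9  | Carol | History   | 3.19 | 89     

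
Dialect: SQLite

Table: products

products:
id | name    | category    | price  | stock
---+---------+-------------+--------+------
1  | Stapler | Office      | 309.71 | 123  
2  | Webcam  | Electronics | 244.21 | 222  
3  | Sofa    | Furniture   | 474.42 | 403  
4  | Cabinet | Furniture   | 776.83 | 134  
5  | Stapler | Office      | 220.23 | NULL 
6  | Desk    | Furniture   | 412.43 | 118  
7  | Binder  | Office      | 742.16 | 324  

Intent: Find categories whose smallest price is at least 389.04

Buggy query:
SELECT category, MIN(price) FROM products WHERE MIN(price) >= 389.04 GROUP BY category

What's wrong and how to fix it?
Bug: MIN() in WHERE is a misuse of aggregate

Fix: Use HAVING for the per-group MIN condition

Corrected query:
SELECT category, MIN(price) FROM products GROUP BY category HAVING MIN(price) >= 389.04

Result:
category  | MIN(price)
----------+-----------
Furniture | 412.43    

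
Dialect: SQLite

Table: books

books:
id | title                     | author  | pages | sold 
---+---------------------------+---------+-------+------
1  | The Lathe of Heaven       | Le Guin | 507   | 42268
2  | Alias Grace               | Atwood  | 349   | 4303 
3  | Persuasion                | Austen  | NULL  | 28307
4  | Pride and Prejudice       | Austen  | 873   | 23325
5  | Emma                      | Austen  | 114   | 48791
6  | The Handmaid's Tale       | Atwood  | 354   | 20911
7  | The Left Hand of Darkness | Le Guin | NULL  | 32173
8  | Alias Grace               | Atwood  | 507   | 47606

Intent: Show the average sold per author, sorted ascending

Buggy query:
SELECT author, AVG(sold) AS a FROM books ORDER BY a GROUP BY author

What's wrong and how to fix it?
Bug: GROUP BY must precede ORDER BY

Fix: Reorder: SELECT … FROM … GROUP BY … ORDER BY …

Corrected query:
SELECT author, AVG(sold) AS a FROM books GROUP BY author ORDER BY a

Result:
author  | a           
--------+-------------
Atwood  | 24273.333333
Austen  | 33474.333333
Le Guin | 37220.5     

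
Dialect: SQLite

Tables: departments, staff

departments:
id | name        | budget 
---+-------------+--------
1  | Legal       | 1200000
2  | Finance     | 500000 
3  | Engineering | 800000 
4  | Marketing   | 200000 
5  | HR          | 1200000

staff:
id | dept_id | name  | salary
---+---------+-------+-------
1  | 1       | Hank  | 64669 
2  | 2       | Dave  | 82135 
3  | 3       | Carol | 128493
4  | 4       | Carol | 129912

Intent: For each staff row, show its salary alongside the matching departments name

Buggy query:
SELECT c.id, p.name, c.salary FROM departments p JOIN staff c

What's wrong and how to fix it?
Bug: JOIN with no ON clause produces a cartesian product; every staff row pairs with every departments row

Fix: Specify the join condition linking the foreign key to the parent id

Corrected query:
SELECT c.id, p.name, c.salary FROM departments p JOIN staff c ON c.dept_id = p.id

Result:
id | name        | salary
---+-------------+-------
1  | Legal       | 64669 
2  | Finance     | 82135 
3  | Engineering | 128493
4  | Marketing   | 129912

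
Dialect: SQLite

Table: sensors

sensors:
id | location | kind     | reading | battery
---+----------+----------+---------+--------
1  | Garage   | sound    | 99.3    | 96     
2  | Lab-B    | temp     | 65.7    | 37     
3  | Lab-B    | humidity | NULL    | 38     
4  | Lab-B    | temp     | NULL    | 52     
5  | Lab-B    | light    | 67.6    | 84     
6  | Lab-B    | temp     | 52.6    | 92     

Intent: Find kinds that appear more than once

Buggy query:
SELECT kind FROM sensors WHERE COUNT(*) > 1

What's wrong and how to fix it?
Bug: WHERE can't reference COUNT(*); aggregates are computed after WHERE

Fix: Group first, then use HAVING for the count condition

Corrected query:
SELECT kind FROM sensors GROUP BY kind HAVING COUNT(*) > 1

Result:
kind
----
temp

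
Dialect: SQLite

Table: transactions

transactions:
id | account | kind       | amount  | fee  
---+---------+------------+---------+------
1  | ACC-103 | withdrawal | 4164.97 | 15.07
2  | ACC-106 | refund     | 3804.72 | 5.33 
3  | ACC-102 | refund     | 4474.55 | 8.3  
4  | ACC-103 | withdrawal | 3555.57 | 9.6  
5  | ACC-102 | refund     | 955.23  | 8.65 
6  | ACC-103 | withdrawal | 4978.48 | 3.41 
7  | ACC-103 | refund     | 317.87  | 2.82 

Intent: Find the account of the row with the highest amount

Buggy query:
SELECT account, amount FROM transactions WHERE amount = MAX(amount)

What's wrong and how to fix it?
Bug: MAX(amount) is an aggregate and cannot be used directly in WHERE

Fix: Use a subquery: WHERE amount = (SELECT MAX(amount) FROM transactions)

Corrected query:
SELECT account, amount FROM transactions WHERE amount = (SELECT MAX(amount) FROM transactions)

Result:
account | amount 
--------+--------
ACC-103 | 4978.48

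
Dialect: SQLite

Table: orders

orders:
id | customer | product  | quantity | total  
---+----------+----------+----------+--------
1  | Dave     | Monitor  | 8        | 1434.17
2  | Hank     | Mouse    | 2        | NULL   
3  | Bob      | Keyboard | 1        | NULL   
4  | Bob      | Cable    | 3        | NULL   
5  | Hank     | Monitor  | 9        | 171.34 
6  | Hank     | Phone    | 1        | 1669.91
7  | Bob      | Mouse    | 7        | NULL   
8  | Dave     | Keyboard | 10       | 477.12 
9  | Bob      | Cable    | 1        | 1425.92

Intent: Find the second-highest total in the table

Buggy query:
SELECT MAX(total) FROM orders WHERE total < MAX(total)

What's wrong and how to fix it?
Bug: MAX(total) on the right of the comparison is an aggregate-in-WHERE error

Fix: Put the inner MAX in a scalar subquery

Corrected query:
SELECT MAX(total) FROM orders WHERE total < (SELECT MAX(total) FROM orders)

Result:
MAX(total)
----------
1434.17   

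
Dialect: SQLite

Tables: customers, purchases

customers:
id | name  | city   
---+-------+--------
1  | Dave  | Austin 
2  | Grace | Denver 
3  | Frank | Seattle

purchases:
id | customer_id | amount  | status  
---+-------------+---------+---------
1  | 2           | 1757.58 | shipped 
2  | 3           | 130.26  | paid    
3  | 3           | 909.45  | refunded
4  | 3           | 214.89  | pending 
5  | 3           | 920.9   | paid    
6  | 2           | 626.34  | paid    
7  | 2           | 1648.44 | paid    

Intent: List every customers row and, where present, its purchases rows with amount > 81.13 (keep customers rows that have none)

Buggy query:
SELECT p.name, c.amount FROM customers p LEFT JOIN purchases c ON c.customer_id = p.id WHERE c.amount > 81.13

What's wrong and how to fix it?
Bug: A WHERE condition on the right-hand table after LEFT JOIN drops unmatched parents

Fix: Move the right-table condition into the ON clause so unmatched parents are kept

Corrected query:
SELECT p.name, c.amount FROM customers p LEFT JOIN purchases c ON c.customer_id = p.id AND c.amount > 81.13

Result:
name  | amount 
------+--------
Dave  | NULL   
Grace | 626.34 
Grace | 1648.44
Grace | 1757.58
Frank | 130.26 
Frank | 214.89 
Frank | 909.45 
Frank | 920.9  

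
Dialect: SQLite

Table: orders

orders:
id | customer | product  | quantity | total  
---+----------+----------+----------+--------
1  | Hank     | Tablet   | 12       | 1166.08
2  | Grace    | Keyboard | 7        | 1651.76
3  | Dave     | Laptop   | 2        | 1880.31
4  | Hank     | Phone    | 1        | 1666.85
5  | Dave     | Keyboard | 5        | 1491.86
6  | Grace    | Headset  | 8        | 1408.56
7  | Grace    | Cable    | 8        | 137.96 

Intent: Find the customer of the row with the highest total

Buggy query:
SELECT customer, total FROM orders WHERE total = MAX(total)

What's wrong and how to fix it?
Bug: WHERE is evaluated per row; an aggregate over the whole table isn't defined there

Fix: Use a subquery: WHERE total = (SELECT MAX(total) FROM orders)

Corrected query:
SELECT customer, total FROM orders WHERE total = (SELECT MAX(total) FROM orders)

Result:
customer | total  
---------+--------
Dave     | 1880.31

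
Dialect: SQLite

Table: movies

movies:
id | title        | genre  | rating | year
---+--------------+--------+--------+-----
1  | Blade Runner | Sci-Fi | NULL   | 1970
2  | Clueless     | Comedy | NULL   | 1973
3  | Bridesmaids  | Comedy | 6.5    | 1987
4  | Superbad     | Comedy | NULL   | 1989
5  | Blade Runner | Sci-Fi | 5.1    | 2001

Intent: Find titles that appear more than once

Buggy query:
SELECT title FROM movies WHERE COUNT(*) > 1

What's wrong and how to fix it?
Bug: WHERE can't reference COUNT(*); aggregates are computed after WHERE

Fix: GROUP BY title, then filter groups with HAVING COUNT(*) > 1

Corrected query:
SELECT title FROM movies GROUP BY title HAVING COUNT(*) > 1

Result:
title       
------------
Blade Runner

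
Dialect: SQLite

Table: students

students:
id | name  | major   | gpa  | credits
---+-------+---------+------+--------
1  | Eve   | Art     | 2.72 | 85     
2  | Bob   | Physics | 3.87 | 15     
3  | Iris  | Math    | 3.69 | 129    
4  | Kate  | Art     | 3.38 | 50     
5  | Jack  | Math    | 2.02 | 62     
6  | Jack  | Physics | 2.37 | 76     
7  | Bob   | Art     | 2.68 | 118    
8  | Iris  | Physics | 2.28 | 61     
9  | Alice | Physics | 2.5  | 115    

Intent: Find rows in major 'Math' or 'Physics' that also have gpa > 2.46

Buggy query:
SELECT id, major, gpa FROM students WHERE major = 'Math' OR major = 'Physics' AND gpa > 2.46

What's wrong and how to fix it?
Bug: Without parentheses, AND is evaluated before OR, so the gpa filter only applies to the 'Physics' branch

Fix: Group the OR with parentheses (or use IN), then AND the threshold

Corrected query:
SELECT id, major, gpa FROM students WHERE (major = 'Math' OR major = 'Physics') AND gpa > 2.46

Result:
id | major   | gpa 
---+---------+-----
2  | Physics | 3.87
3  | Math    | 3.69
9  | Physics | 2.5 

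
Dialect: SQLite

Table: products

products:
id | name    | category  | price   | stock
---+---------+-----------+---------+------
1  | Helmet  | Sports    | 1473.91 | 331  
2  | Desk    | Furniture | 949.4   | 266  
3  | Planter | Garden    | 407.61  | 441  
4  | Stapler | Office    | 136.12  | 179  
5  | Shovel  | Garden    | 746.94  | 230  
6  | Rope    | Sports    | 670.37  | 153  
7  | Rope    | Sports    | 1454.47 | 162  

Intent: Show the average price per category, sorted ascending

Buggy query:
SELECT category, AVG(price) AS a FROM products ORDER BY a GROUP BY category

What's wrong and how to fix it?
Bug: ORDER BY appears before GROUP BY; SQL clause order requires GROUP BY first

Fix: Move ORDER BY to the end, after GROUP BY

Corrected query:
SELECT category, AVG(price) AS a FROM products GROUP BY category ORDER BY a

Result:
category  | a          
----------+------------
Office    | 136.12     
Garden    | 577.275    
Furniture | 949.4      
Sports    | 1199.583333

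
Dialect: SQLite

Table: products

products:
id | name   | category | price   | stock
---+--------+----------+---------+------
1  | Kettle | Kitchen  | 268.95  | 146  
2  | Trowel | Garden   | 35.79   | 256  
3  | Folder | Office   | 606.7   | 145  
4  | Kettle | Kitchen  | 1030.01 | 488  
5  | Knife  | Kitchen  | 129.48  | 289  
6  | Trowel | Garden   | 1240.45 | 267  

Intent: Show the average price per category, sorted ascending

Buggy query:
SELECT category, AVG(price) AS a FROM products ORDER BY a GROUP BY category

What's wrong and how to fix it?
Bug: GROUP BY must precede ORDER BY

Fix: Reorder: SELECT … FROM … GROUP BY … ORDER BY …

Corrected query:
SELECT category, AVG(price) AS a FROM products GROUP BY category ORDER BY a

Result:
category | a         
---------+-----------
Kitchen  | 476.146667
Office   | 606.7     
Garden   | 638.12    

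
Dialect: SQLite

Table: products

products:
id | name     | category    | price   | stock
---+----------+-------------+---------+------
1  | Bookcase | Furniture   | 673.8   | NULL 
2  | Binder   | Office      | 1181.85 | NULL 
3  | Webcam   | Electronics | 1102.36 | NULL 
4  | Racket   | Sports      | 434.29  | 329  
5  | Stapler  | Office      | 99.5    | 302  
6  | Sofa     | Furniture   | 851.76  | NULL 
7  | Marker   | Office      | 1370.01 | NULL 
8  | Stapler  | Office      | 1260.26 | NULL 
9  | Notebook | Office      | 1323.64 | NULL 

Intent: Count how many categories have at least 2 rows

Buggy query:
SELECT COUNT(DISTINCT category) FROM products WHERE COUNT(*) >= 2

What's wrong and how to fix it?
Bug: COUNT(*) cannot appear in WHERE; the per-group count doesn't exist yet

Fix: Use a subquery that GROUPs and filters with HAVING, then count its rows

Corrected query:
SELECT COUNT(*) FROM (SELECT category FROM products GROUP BY category HAVING COUNT(*) >= 2)

Result:
COUNT(*)
--------
2       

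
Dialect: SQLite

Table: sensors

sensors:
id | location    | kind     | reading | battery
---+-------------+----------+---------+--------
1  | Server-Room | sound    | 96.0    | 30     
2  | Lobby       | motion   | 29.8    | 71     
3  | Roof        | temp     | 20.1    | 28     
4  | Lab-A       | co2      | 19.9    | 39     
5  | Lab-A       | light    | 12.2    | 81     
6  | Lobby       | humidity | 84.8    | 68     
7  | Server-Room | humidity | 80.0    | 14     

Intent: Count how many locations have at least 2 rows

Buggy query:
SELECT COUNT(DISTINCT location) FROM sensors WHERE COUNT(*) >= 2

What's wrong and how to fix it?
Bug: WHERE filters individual rows, not groups, so a group-level COUNT is invalid there

Fix: Group first with HAVING COUNT(*) >= 2, then COUNT the resulting groups

Corrected query:
SELECT COUNT(*) FROM (SELECT location FROM sensors GROUP BY location HAVING COUNT(*) >= 2)

Result:
COUNT(*)
--------
3       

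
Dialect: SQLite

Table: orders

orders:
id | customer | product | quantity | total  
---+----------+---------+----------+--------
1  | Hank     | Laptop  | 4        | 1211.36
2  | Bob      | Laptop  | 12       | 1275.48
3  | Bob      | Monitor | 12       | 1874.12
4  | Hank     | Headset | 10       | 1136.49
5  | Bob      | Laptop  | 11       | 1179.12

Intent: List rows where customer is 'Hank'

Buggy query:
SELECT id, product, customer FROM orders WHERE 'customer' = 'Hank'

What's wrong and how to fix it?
Bug: Single quotes denote string literals in SQL; the column name is being compared as a constant string

Fix: Remove the quotes around the column name (or use double quotes for an identifier)

Corrected query:
SELECT id, product, customer FROM orders WHERE customer = 'Hank'

Result:
id | product | customer
---+---------+---------
1  | Laptop  | Hank    
4  | Headset | Hank    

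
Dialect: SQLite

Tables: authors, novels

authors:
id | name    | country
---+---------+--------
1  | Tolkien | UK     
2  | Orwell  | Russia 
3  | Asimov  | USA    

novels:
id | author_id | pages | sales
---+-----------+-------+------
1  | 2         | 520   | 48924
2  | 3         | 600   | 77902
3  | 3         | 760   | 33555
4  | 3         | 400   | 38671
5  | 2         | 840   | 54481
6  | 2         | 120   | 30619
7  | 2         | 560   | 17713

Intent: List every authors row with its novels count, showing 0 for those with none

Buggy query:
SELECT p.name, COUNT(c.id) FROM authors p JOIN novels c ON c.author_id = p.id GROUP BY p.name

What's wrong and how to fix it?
Bug: INNER JOIN drops authors rows that have no matching novels rows

Fix: Use LEFT JOIN so parents without children still appear (COUNT(c.id) gives 0)

Corrected query:
SELECT p.name, COUNT(c.id) FROM authors p LEFT JOIN novels c ON c.author_id = p.id GROUP BY p.name

Result:
name    | COUNT(c.id)
--------+------------
Asimov  | 3          
Orwell  | 4          
Tolkien | 0          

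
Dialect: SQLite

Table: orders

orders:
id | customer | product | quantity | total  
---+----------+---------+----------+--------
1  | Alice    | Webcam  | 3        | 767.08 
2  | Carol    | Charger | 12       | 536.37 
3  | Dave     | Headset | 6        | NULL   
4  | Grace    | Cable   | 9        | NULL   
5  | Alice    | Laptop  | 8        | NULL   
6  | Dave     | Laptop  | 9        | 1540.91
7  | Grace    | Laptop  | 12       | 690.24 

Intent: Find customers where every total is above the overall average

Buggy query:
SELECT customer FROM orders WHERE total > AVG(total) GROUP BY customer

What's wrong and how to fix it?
Bug: WHERE evaluates per row before aggregation, so AVG() is unavailable

Fix: Use a subquery for AVG and a HAVING MIN(...) filter so the condition holds for every row in the group

Corrected query:
SELECT customer FROM orders GROUP BY customer HAVING MIN(total) > (SELECT AVG(total) FROM orders)

Result:
customer
--------
Dave    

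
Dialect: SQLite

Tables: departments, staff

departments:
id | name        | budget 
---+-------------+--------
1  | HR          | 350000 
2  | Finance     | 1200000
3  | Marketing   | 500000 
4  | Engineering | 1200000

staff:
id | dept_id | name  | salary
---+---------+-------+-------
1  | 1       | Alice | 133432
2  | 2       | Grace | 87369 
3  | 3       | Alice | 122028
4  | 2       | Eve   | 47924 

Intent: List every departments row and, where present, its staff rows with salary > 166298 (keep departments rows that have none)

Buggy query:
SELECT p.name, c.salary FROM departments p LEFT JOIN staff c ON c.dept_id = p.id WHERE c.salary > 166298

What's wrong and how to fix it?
Bug: Filtering c.salary in WHERE discards the NULL rows produced by LEFT JOIN, turning it into an inner join

Fix: Put 'c.salary > 166298' in the JOIN's ON clause instead of WHERE

Corrected query:
SELECT p.name, c.salary FROM departments p LEFT JOIN staff c ON c.dept_id = p.id AND c.salary > 166298

Result:
name        | salary
------------+-------
HR          | NULL  
Finance     | NULL  
Marketing   | NULL  
Engineering | NULL  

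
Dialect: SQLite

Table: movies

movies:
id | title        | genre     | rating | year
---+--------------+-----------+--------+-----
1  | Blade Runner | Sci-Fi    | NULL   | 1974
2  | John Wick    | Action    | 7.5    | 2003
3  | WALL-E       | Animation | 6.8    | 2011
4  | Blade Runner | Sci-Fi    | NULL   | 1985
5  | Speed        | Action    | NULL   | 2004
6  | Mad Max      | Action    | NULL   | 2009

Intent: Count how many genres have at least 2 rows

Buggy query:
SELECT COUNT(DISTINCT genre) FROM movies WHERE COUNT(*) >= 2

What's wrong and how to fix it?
Bug: WHERE filters individual rows, not groups, so a group-level COUNT is invalid there

Fix: Use a subquery that GROUPs and filters with HAVING, then count its rows

Corrected query:
SELECT COUNT(*) FROM (SELECT genre FROM movies GROUP BY genre HAVING COUNT(*) >= 2)

Result:
COUNT(*)
--------
2       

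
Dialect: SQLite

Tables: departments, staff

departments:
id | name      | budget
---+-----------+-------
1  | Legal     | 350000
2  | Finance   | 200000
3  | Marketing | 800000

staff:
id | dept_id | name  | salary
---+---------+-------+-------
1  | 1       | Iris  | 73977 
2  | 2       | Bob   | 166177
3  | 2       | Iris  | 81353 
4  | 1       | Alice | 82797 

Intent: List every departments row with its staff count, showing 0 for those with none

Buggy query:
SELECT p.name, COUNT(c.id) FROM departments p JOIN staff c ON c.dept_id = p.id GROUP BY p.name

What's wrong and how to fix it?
Bug: An inner join excludes parents with zero children

Fix: Switch to LEFT JOIN to retain unmatched parent rows

Corrected query:
SELECT p.name, COUNT(c.id) FROM departments p LEFT JOIN staff c ON c.dept_id = p.id GROUP BY p.name

Result:
name      | COUNT(c.id)
----------+------------
Finance   | 2          
Legal     | 2          
Marketing | 0          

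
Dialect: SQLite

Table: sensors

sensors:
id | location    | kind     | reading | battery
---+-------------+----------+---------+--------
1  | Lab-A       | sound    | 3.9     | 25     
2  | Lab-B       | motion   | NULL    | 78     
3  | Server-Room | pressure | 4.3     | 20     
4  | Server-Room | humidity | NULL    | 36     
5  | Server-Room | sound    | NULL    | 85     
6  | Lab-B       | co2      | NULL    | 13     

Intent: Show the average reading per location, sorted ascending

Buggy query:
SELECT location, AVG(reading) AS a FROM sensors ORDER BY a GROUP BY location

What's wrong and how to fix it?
Bug: GROUP BY must precede ORDER BY

Fix: Reorder: SELECT … FROM … GROUP BY … ORDER BY …

Corrected query:
SELECT location, AVG(reading) AS a FROM sensors GROUP BY location ORDER BY a

Result:
location    | a   
------------+-----
Lab-B       | NULL
Lab-A       | 3.9 
Server-Room | 4.3 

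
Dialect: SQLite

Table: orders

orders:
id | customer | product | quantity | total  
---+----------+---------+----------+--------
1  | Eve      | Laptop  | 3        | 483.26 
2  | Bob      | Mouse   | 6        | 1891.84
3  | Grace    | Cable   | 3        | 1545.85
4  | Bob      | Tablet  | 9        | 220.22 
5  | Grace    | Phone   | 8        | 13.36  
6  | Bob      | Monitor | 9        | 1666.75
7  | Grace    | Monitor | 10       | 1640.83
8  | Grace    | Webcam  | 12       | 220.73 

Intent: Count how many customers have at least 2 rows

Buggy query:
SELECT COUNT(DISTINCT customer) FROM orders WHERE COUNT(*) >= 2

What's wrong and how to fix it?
Bug: WHERE filters individual rows, not groups, so a group-level COUNT is invalid there

Fix: Use a subquery that GROUPs and filters with HAVING, then count its rows

Corrected query:
SELECT COUNT(*) FROM (SELECT customer FROM orders GROUP BY customer HAVING COUNT(*) >= 2)

Result:
COUNT(*)
--------
2       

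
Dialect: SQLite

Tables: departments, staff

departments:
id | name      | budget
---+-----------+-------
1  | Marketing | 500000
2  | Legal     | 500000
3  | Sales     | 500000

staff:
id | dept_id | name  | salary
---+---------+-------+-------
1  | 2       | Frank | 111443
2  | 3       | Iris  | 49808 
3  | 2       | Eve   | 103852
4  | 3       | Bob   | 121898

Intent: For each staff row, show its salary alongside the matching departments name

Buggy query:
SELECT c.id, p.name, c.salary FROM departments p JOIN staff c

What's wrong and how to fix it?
Bug: Missing join condition: each staff row is matched to all departments rows instead of just its own

Fix: Specify the join condition linking the foreign key to the parent id

Corrected query:
SELECT c.id, p.name, c.salary FROM departments p JOIN staff c ON c.dept_id = p.id

Result:
id | name  | salary
---+-------+-------
1  | Legal | 111443
2  | Sales | 49808 
3  | Legal | 103852
4  | Sales | 121898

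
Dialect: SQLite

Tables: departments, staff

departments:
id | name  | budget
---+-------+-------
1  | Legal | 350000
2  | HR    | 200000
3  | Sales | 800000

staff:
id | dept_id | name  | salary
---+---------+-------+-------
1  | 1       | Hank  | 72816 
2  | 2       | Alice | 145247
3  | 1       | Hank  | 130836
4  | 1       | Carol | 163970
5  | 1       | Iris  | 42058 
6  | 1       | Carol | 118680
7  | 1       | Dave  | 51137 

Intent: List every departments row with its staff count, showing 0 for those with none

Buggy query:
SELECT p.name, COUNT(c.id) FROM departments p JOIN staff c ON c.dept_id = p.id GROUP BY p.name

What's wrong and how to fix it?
Bug: An inner join excludes parents with zero children

Fix: Switch to LEFT JOIN to retain unmatched parent rows

Corrected query:
SELECT p.name, COUNT(c.id) FROM departments p LEFT JOIN staff c ON c.dept_id = p.id GROUP BY p.name

Result:
name  | COUNT(c.id)
------+------------
HR    | 1          
Legal | 6          
Sales | 0          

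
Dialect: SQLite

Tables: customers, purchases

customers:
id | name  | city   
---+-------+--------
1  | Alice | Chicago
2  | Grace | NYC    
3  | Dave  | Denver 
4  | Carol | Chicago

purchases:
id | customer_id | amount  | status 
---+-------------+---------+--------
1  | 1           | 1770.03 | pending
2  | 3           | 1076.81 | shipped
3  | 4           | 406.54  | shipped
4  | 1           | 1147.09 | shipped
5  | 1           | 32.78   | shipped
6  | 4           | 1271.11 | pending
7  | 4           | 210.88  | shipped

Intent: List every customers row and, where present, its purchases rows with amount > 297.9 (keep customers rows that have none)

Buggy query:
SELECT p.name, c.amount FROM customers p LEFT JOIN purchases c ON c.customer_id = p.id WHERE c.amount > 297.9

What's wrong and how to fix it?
Bug: A WHERE condition on the right-hand table after LEFT JOIN drops unmatched parents

Fix: Put 'c.amount > 297.9' in the JOIN's ON clause instead of WHERE

Corrected query:
SELECT p.name, c.amount FROM customers p LEFT JOIN purchases c ON c.customer_id = p.id AND c.amount > 297.9

Result:
name  | amount 
------+--------
Alice | 1147.09
Alice | 1770.03
Grace | NULL   
Dave  | 1076.81
Carol | 406.54 
Carol | 1271.11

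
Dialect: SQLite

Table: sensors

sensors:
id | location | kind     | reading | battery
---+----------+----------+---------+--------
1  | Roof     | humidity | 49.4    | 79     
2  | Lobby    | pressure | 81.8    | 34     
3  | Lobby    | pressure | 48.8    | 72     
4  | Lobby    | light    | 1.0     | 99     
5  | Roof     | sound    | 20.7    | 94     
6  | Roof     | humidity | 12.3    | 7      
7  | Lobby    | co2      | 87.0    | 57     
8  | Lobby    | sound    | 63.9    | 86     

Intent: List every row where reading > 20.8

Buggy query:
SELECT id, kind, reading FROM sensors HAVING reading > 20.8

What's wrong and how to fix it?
Bug: This is a non-aggregate query (no GROUP BY, no aggregates), so in SQLite the HAVING clause is invalid here; a row-level condition belongs in WHERE

Fix: Use WHERE for row-level filtering

Corrected query:
SELECT id, kind, reading FROM sensors WHERE reading > 20.8

Result:
id | kind     | reading
---+----------+--------
1  | humidity | 49.4   
2  | pressure | 81.8   
3  | pressure | 48.8   
7  | co2      | 87     
8  | sound    | 63.9   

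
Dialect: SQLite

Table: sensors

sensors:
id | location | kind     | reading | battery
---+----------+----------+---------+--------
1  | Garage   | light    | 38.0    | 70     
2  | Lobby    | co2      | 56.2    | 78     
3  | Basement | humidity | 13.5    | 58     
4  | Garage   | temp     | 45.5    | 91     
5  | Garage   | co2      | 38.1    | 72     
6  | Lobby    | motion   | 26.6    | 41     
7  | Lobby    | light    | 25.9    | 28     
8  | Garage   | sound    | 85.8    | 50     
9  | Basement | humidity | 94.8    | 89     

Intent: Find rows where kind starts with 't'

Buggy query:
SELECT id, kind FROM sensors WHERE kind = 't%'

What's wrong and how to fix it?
Bug: Wildcards only work with LIKE; '=' treats '%' as a literal character

Fix: Replace '=' with LIKE so 't%' is treated as a pattern

Corrected query:
SELECT id, kind FROM sensors WHERE kind LIKE 't%'

Result:
id | kind
---+-----
4  | temp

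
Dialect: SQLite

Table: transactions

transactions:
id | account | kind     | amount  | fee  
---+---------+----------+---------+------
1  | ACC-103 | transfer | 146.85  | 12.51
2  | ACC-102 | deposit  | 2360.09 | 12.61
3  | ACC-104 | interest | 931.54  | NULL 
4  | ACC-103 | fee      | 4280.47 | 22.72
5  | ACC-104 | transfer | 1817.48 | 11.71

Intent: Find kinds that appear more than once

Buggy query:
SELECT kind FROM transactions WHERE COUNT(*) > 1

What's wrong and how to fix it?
Bug: WHERE can't reference COUNT(*); aggregates are computed after WHERE

Fix: GROUP BY kind, then filter groups with HAVING COUNT(*) > 1

Corrected query:
SELECT kind FROM transactions GROUP BY kind HAVING COUNT(*) > 1

Result:
kind    
--------
transfer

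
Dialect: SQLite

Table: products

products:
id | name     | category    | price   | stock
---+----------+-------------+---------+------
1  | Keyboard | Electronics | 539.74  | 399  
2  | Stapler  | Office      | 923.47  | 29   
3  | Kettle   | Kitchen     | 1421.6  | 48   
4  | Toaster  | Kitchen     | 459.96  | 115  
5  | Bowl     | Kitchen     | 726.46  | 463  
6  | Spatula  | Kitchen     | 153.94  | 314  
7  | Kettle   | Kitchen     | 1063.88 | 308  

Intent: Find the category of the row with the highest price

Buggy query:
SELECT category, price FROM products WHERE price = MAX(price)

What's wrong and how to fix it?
Bug: WHERE is evaluated per row; an aggregate over the whole table isn't defined there

Fix: Wrap MAX in a scalar subquery so WHERE compares against a single value

Corrected query:
SELECT category, price FROM products WHERE price = (SELECT MAX(price) FROM products)

Result:
category | price 
---------+-------
Kitchen  | 1421.6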